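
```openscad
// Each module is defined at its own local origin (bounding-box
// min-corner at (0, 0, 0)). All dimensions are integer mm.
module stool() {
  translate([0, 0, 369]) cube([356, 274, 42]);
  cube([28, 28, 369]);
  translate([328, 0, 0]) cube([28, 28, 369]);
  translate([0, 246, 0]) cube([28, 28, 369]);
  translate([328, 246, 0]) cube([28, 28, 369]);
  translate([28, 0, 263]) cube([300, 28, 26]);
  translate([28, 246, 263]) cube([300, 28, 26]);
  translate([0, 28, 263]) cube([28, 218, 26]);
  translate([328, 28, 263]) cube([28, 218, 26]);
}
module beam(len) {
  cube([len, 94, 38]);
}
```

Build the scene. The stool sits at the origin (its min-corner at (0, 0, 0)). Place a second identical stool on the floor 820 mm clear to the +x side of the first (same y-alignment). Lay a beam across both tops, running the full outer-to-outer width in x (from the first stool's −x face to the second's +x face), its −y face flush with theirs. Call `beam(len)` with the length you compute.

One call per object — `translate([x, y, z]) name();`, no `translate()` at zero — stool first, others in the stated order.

stool();
translate([1176, 0, 0]) stool();
translate([0, 0, 411]) beam(1532);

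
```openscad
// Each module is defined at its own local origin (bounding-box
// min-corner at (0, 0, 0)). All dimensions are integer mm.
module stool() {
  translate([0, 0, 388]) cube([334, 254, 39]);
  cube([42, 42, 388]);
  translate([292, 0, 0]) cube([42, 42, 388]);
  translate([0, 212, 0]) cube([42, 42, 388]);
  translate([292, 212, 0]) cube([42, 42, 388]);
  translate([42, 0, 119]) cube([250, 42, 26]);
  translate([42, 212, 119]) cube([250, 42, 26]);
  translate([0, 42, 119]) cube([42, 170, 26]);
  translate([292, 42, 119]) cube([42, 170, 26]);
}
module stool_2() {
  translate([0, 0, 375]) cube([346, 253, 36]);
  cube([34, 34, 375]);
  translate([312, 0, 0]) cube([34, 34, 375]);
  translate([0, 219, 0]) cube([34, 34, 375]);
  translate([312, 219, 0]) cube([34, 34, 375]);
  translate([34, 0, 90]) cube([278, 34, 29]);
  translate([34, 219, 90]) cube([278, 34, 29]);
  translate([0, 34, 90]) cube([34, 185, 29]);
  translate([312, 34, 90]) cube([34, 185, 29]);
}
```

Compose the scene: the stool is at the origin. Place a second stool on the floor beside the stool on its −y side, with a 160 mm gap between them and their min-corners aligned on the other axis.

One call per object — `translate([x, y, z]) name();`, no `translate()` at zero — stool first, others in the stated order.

stool();
translate([0, -413, 0]) stool_2();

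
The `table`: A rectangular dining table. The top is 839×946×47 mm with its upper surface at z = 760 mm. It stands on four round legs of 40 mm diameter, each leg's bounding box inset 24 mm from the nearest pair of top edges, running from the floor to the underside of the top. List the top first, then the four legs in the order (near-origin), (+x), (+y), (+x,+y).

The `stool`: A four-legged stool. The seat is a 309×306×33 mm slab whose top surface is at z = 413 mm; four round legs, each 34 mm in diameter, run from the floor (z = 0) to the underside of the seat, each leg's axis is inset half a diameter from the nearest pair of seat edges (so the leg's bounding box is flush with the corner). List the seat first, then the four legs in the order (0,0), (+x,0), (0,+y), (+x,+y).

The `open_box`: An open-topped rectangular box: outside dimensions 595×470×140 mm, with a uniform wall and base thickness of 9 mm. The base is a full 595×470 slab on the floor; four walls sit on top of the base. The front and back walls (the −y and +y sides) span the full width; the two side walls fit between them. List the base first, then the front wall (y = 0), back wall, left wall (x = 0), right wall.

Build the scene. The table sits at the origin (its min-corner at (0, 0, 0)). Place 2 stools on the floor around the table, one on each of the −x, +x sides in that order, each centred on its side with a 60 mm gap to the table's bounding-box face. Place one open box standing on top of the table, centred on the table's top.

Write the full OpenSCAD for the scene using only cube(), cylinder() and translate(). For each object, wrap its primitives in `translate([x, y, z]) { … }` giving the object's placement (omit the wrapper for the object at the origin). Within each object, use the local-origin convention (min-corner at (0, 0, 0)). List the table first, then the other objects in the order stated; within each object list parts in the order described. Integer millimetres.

translate([0, 0, 713]) cube([839, 946, 47]);
translate([44, 44, 0]) cylinder(h = 713, r = 20);
translate([795, 44, 0]) cylinder(h = 713, r = 20);
translate([44, 902, 0]) cylinder(h = 713, r = 20);
translate([795, 902, 0]) cylinder(h = 713, r = 20);
translate([-369, 320, 0]) {
  translate([0, 0, 380]) cube([309, 306, 33]);
  translate([17, 17, 0]) cylinder(h = 380, r = 17);
  translate([292, 17, 0]) cylinder(h = 380, r = 17);
  translate([17, 289, 0]) cylinder(h = 380, r = 17);
  translate([292, 289, 0]) cylinder(h = 380, r = 17);
}
translate([899, 320, 0]) {
  translate([0, 0, 380]) cube([309, 306, 33]);
  translate([17, 17, 0]) cylinder(h = 380, r = 17);
  translate([292, 17, 0]) cylinder(h = 380, r = 17);
  translate([17, 289, 0]) cylinder(h = 380, r = 17);
  translate([292, 289, 0]) cylinder(h = 380, r = 17);
}
translate([122, 238, 760]) {
  cube([595, 470, 9]);
  translate([0, 0, 9]) cube([595, 9, 131]);
  translate([0, 461, 9]) cube([595, 9, 131]);
  translate([0, 9, 9]) cube([9, 452, 131]);
  translate([586, 9, 9]) cube([9, 452, 131]);
}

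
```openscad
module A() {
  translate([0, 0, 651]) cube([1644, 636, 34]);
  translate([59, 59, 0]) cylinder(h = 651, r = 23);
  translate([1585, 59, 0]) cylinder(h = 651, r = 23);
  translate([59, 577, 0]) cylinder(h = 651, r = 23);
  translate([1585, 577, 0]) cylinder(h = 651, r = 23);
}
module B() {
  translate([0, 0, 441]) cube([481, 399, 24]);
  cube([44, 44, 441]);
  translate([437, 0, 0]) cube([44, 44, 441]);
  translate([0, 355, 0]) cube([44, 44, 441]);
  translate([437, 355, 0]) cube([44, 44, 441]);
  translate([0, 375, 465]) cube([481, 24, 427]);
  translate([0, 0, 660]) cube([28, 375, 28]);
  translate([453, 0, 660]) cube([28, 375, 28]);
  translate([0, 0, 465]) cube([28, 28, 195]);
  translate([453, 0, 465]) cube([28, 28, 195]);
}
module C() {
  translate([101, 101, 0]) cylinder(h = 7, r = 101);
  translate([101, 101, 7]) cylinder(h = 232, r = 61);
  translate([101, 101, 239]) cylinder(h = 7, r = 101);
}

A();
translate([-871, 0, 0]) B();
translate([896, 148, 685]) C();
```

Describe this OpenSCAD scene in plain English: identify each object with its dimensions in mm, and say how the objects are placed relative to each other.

A is a table: top 1644 mm (x) × 636 mm (y), 34 mm thick, upper face at z = 685 mm, on four round legs of 46 mm diameter, each leg's bounding box inset 36 mm from the nearest pair of top edges, running from z = 0 to the bottom of the top.

B is a chair: 481×399 mm seat, 24 mm thick, top at z = 465 mm, on four 44 mm square corner legs flush with the seat edges. A 24 mm thick backrest slab spans the full seat width, extending 427 mm above the seat top, its back face flush with the seat's +y edge. Two armrests of 28×28 mm section run along each side from the seat's front edge to the front of the backrest, top faces 223 mm above the seat top and outer faces flush with the seat's x-edges; a 28×28 mm post under the front of each armrest stands on the seat at the front corner.

C is a spool: two coaxial disc flanges of radius 101 mm and thickness 7 mm, joined by a core cylinder of radius 61 mm and height 232 mm. The lower flange rests on z = 0 and the three cylinders share a vertical axis.

The chair is on the floor beside the table on its −x side. The spool is on top of the table.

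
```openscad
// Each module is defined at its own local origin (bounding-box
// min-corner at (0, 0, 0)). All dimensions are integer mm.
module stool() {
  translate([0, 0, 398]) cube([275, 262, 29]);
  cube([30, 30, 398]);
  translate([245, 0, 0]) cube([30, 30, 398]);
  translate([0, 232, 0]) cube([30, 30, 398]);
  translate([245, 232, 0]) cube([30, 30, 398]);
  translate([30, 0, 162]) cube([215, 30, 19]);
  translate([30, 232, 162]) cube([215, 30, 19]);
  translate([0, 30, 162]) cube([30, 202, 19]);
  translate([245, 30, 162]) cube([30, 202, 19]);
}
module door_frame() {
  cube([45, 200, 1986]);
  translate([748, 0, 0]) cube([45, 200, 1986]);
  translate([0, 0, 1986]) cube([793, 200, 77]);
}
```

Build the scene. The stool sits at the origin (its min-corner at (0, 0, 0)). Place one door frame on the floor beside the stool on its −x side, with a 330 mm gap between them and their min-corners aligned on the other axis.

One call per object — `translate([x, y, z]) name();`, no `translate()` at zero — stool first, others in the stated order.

stool();
translate([-1123, 0, 0]) door_frame();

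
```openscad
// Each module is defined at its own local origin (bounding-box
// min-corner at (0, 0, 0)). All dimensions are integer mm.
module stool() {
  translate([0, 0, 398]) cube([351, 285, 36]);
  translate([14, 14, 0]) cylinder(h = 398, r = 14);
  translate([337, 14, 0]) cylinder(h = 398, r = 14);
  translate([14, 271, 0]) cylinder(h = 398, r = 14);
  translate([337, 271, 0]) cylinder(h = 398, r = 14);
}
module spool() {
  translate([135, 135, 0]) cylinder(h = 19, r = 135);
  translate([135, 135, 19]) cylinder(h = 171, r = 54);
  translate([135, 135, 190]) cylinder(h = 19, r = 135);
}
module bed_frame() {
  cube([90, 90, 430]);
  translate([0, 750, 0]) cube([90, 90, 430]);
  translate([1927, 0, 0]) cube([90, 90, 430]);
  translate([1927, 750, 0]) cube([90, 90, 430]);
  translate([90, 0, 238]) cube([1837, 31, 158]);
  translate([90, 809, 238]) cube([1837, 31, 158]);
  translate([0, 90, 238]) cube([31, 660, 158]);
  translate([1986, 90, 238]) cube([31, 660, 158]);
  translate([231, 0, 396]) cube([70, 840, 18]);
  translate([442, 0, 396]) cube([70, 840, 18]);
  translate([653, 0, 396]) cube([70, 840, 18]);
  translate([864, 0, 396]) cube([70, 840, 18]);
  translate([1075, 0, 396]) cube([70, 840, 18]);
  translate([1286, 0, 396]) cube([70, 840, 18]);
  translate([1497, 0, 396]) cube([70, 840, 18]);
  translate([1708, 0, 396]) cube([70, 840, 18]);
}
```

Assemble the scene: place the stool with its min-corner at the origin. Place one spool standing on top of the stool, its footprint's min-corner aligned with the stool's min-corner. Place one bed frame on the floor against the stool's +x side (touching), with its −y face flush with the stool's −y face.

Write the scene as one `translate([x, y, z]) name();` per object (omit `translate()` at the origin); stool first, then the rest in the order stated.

stool();
translate([0, 0, 434]) spool();
translate([351, 0, 0]) bed_frame();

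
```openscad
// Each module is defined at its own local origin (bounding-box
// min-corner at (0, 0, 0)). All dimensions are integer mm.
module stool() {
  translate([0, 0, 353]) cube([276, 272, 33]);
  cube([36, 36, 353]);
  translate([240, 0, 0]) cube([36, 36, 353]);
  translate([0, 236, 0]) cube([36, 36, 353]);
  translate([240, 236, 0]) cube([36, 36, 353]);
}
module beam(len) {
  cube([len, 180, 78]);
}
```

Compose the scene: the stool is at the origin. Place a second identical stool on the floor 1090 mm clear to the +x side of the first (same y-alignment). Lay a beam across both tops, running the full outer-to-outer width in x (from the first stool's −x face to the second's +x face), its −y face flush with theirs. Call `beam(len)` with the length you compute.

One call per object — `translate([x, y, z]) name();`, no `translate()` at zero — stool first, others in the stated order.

stool();
translate([1366, 0, 0]) stool();
translate([0, 0, 386]) beam(1642);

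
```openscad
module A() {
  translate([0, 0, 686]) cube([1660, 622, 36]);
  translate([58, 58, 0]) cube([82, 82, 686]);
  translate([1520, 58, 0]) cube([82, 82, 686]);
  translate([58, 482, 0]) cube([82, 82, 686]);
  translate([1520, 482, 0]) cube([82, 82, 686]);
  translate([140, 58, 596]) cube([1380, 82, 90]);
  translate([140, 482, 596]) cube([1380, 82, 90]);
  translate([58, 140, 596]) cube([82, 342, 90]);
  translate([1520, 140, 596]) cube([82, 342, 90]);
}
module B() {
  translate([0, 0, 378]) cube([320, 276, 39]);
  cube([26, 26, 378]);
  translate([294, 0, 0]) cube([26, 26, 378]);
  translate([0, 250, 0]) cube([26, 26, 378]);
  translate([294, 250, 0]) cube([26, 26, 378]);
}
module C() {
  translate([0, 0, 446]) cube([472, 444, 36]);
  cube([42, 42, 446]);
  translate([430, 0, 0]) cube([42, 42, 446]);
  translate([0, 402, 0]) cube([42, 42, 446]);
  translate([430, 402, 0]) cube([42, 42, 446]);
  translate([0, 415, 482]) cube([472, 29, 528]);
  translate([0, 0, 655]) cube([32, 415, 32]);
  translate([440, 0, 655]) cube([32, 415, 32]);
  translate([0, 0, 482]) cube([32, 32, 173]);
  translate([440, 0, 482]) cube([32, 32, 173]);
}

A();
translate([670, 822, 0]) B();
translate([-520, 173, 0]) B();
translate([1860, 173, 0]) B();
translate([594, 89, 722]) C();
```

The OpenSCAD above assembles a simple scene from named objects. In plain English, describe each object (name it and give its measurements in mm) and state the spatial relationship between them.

A is a table with a 1660×622 mm rectangular top, 36 mm thick, top surface at z = 722 mm, supported by four 82×82 mm square legs, each inset 58 mm from the nearest pair of top edges, running from the floor. Four apron rails, 82 mm thick and 90 mm tall, run between adjacent legs with their top edges flush with the underside of the top and their outer faces flush with the legs' outer faces.

B is a four-legged stool. The seat is a 320×276×39 mm slab whose top surface is at z = 417 mm; four square legs, each 26×26 mm in cross-section, run from the floor (z = 0) to the underside of the seat, each flush with a corner of the seat.

C is a chair. The seat is a 472×444×36 mm slab with its top at z = 482 mm, on four 42×42 mm corner legs (flush with the seat edges, standing on z = 0). A flat backrest 29 mm thick, 528 mm tall, spans the full seat width and rises from the seat top along its +y edge, rear face flush with the rear of the seat. Two armrests of 32×32 mm section run along each side from the seat's front edge to the front of the backrest, top faces 205 mm above the seat top and outer faces flush with the seat's x-edges; a 32×32 mm post under the front of each armrest stands on the seat at the front corner.

Three stools sit around the table at the +y, −x, +x sides. The chair is on top of the table, centred.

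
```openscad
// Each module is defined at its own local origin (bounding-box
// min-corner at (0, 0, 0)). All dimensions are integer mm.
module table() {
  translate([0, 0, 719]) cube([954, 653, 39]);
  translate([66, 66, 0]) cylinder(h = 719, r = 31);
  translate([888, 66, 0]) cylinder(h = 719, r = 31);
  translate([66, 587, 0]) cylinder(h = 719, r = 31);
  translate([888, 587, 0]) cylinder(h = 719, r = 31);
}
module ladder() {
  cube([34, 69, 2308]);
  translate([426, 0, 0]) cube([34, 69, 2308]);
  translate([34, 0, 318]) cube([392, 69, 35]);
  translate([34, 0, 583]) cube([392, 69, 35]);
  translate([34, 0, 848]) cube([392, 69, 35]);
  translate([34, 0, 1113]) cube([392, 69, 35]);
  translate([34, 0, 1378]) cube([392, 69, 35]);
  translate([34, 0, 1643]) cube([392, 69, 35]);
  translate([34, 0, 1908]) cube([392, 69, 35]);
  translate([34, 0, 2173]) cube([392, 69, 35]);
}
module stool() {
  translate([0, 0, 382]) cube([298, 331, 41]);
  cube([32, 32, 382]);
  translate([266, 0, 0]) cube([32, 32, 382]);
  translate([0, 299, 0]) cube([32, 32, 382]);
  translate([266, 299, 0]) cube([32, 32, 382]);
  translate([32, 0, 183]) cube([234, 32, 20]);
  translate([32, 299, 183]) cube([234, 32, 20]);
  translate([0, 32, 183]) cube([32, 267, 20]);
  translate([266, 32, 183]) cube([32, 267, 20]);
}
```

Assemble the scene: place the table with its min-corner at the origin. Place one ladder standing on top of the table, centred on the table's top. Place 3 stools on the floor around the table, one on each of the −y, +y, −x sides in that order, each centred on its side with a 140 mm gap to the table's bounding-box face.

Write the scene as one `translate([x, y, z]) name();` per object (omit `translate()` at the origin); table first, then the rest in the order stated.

table();
translate([247, 292, 758]) ladder();
translate([328, -471, 0]) stool();
translate([328, 793, 0]) stool();
translate([-438, 161, 0]) stool();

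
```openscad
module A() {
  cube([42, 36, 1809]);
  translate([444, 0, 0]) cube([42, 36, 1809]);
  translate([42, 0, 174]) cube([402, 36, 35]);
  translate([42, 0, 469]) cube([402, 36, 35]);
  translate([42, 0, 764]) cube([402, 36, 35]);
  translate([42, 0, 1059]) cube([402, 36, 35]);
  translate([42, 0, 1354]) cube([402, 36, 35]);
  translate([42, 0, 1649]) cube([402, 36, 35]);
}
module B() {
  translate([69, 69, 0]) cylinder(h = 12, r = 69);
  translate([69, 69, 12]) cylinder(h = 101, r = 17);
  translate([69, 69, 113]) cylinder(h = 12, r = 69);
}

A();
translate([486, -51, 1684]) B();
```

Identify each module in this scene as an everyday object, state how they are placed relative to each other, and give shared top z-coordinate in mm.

A is a ladder. B is a spool. The spool is beside the ladder with their tops flush at z = 1809. The shared top z-coordinate is 1809 mm.

Both tops at z = 1809 mm.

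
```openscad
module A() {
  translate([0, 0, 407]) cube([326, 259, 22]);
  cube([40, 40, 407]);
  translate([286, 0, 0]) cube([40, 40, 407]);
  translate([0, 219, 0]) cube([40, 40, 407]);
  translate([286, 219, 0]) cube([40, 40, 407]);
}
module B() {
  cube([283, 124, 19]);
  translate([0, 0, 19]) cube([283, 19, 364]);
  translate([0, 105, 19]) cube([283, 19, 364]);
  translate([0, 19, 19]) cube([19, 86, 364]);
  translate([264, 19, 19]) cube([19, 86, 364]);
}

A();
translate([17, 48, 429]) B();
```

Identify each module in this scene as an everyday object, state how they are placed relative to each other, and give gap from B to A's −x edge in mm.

A is a stool. B is an open box. The open box is on top of the stool. The gap from the open box to the stool's −x edge is 17 mm.

The open box's min-x is at 17; the stool's min-x is 0; gap = 17 mm.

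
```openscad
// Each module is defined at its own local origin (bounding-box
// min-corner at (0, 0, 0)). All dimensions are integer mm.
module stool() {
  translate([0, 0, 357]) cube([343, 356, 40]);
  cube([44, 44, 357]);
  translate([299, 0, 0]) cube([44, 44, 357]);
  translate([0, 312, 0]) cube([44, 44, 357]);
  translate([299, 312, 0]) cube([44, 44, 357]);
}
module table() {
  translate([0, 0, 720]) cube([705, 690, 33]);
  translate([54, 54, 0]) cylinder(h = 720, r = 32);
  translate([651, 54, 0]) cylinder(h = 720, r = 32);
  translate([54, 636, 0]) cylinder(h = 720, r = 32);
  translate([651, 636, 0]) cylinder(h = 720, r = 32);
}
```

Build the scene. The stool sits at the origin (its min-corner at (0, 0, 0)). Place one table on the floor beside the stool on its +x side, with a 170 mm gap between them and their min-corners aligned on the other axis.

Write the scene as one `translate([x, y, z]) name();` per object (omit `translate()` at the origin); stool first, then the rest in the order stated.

stool();
translate([513, 0, 0]) table();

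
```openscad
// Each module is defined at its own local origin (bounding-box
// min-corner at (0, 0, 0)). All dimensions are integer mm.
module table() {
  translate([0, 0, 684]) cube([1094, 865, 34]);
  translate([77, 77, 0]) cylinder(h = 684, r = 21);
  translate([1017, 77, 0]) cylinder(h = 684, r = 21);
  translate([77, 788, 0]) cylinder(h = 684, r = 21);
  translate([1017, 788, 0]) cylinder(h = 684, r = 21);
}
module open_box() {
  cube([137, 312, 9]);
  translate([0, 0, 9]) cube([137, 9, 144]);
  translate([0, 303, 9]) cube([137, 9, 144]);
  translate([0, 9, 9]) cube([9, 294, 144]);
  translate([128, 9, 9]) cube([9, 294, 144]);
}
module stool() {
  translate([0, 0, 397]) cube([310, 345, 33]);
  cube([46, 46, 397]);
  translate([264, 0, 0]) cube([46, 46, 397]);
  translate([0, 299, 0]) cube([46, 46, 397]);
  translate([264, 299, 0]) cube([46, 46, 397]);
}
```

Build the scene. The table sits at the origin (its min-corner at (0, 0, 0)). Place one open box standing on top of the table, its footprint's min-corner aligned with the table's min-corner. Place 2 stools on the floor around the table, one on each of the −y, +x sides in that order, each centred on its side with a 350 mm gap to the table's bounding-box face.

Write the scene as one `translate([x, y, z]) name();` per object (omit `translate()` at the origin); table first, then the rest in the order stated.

table();
translate([0, 0, 718]) open_box();
translate([392, -695, 0]) stool();
translate([1444, 260, 0]) stool();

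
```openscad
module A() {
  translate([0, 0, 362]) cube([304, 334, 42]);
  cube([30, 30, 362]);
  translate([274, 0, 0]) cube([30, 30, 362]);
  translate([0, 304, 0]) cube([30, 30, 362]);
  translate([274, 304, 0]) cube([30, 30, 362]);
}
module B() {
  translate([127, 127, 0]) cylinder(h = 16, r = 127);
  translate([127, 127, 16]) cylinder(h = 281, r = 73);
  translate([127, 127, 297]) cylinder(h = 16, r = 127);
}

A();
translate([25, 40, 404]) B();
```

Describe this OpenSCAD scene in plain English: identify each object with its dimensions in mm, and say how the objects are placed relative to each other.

A is a four-legged stool. The seat is a 304×334×42 mm slab whose top surface is at z = 404 mm; four square legs, each 30×30 mm in cross-section, run from the floor (z = 0) to the underside of the seat, each flush with a corner of the seat.

B is a spool: two coaxial disc flanges of radius 127 mm and thickness 16 mm, joined by a core cylinder of radius 73 mm and height 281 mm. The lower flange rests on z = 0 and the three cylinders share a vertical axis.

The spool is on top of the stool, centred.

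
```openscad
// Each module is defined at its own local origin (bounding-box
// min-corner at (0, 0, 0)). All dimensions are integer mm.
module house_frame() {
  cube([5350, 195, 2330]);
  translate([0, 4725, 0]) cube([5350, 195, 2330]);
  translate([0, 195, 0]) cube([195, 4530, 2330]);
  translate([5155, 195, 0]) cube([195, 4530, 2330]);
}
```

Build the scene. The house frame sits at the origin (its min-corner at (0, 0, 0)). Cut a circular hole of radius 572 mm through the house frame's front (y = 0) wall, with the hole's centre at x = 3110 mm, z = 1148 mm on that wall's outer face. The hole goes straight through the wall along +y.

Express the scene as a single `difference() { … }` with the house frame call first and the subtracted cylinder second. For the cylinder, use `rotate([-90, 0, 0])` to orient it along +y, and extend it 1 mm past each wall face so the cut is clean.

difference() {
  house_frame();
  translate([3110, -1, 1148]) rotate([-90, 0, 0]) cylinder(h = 197, r = 572);
}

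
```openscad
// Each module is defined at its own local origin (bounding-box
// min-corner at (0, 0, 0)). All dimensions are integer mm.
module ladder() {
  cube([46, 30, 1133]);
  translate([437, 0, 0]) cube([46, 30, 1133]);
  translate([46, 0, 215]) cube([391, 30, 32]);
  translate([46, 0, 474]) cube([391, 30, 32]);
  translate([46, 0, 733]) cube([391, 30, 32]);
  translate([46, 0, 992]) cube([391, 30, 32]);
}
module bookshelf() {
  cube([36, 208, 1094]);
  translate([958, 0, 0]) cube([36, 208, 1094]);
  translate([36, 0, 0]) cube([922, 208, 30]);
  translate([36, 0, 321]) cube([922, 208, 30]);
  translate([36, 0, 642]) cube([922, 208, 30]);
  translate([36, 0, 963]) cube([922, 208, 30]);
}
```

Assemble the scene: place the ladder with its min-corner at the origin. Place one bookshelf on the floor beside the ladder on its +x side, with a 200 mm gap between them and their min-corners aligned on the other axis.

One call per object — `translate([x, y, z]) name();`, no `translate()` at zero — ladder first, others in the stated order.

ladder();
translate([683, 0, 0]) bookshelf();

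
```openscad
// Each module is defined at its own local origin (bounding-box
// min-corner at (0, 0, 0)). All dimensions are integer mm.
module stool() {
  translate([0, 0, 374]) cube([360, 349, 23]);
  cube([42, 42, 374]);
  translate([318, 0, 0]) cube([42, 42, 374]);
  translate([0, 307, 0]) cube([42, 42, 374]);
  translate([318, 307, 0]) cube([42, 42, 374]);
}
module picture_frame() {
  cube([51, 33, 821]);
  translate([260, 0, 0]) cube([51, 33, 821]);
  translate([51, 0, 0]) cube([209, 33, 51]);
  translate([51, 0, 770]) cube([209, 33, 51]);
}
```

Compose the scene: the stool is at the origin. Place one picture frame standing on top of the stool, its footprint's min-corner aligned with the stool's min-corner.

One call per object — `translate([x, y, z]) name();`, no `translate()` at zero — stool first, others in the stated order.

stool();
translate([0, 0, 397]) picture_frame();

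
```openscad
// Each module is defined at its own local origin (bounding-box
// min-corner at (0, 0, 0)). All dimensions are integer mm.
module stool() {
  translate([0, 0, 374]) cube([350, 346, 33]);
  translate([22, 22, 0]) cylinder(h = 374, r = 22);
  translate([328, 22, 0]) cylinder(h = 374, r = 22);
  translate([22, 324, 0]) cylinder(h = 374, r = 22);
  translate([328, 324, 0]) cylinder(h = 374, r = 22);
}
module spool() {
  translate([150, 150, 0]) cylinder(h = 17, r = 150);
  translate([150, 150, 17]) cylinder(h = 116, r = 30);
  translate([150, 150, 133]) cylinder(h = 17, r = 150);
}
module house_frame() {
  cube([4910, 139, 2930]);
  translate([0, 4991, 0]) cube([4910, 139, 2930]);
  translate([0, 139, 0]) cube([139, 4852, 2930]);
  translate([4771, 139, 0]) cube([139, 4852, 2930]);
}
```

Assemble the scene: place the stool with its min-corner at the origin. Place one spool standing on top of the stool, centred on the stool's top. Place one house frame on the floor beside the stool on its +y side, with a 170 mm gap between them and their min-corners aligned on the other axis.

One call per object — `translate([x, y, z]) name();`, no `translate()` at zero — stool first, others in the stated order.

stool();
translate([25, 23, 407]) spool();
translate([0, 516, 0]) house_frame();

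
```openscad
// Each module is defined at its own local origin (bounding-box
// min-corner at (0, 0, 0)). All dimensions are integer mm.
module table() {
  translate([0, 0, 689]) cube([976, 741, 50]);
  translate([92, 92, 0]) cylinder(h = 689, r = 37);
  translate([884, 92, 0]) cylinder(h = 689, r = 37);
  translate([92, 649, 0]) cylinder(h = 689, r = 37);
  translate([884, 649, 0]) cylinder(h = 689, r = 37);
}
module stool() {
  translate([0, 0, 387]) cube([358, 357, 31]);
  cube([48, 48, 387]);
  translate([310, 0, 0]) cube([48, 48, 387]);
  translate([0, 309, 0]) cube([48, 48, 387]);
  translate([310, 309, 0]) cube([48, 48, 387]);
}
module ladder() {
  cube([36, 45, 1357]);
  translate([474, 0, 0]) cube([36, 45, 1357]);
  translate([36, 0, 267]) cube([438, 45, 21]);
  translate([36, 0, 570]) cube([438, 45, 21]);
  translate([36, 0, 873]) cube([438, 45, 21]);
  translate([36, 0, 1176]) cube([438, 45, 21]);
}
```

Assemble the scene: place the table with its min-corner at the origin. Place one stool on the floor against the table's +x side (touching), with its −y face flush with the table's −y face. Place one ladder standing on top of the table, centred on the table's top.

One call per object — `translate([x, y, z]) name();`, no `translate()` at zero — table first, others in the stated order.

table();
translate([976, 0, 0]) stool();
translate([233, 348, 739]) ladder();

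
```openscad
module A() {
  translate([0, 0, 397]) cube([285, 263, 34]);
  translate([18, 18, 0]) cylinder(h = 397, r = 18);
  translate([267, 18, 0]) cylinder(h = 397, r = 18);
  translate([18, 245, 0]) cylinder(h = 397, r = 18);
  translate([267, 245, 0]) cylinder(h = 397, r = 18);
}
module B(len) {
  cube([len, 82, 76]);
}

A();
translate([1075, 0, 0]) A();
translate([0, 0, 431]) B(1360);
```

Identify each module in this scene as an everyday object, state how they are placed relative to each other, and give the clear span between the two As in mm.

A is a stool. B is a beam. A beam spans the tops of two stools. The clear span between the two stools is 790 mm.

Second stool starts at x = 1075; first ends at x = 285; clear span = 1075 − 285 = 790 mm.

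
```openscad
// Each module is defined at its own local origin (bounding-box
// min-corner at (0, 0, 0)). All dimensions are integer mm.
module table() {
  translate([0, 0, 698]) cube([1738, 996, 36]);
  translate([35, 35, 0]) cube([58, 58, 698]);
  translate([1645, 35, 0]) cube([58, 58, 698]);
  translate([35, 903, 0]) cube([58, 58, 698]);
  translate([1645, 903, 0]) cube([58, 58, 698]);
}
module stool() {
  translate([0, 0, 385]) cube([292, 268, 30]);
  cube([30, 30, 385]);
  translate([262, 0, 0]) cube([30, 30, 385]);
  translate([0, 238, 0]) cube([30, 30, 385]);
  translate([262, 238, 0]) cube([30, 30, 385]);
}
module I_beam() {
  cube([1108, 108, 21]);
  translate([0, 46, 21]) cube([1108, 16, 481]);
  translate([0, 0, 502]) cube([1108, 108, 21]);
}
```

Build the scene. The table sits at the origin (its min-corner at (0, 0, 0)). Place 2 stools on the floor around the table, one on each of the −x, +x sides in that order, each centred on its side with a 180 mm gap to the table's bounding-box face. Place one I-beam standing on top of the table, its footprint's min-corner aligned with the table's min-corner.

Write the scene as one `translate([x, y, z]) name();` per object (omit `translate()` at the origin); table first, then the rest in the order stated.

table();
translate([-472, 364, 0]) stool();
translate([1918, 364, 0]) stool();
translate([0, 0, 734]) I_beam();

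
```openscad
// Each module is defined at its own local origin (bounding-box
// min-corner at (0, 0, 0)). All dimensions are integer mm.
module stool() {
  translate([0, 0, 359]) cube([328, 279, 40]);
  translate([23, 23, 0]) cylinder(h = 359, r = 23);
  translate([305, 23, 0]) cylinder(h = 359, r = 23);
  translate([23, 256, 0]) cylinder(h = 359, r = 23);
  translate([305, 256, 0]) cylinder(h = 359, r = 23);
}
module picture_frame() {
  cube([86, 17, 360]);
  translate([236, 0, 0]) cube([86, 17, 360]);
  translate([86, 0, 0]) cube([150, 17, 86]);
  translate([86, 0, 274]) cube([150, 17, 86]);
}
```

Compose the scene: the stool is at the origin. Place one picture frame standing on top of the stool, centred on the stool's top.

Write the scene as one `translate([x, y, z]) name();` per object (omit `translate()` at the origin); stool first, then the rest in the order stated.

stool();
translate([3, 131, 399]) picture_frame();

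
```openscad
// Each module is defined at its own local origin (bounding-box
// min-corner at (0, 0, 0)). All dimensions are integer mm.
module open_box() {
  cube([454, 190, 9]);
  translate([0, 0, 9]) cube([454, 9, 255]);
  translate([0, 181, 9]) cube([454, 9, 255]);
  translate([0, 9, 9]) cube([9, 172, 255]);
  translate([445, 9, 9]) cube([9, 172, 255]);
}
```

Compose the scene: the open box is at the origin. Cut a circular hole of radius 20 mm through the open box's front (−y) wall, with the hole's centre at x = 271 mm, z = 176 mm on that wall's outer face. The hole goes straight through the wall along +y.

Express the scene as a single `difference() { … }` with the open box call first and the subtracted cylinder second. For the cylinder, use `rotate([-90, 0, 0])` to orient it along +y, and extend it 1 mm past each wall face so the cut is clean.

difference() {
  open_box();
  translate([271, -1, 176]) rotate([-90, 0, 0]) cylinder(h = 11, r = 20);
}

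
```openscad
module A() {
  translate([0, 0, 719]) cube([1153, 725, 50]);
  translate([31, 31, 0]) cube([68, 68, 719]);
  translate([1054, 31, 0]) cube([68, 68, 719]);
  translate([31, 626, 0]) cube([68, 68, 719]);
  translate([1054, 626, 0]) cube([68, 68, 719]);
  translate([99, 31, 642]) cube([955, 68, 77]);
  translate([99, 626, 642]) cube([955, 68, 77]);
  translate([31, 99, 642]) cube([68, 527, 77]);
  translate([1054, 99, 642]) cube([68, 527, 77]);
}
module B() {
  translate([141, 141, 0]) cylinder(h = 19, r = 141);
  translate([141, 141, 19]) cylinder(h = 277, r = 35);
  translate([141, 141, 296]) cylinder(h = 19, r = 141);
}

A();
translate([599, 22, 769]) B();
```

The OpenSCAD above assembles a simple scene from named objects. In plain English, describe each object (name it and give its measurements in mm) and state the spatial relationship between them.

A is a table with a 1153×725 mm rectangular top, 50 mm thick, top surface at z = 769 mm, supported by four 68×68 mm square legs, each inset 31 mm from the nearest pair of top edges, running from the floor. Four apron rails, 68 mm thick and 77 mm tall, run between adjacent legs with their top edges flush with the underside of the top and their outer faces flush with the legs' outer faces.

B is a spool: two coaxial disc flanges of radius 141 mm and thickness 19 mm, joined by a core cylinder of radius 35 mm and height 277 mm. The lower flange rests on z = 0 and the three cylinders share a vertical axis.

The spool is on top of the table.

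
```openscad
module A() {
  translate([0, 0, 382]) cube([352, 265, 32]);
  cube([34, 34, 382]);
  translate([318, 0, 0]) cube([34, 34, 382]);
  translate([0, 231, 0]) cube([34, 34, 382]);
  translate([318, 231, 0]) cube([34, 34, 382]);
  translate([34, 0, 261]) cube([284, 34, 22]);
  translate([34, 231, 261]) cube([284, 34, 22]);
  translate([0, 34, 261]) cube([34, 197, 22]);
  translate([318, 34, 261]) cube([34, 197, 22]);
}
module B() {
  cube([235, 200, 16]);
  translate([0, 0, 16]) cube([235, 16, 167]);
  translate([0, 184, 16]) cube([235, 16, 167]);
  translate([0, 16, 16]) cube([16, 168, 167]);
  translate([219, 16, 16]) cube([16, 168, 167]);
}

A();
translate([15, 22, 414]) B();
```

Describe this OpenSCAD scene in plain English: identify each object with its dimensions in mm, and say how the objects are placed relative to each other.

A is a four-legged stool. The seat is 352×265 mm, 32 mm thick, top at z = 414 mm. It stands on four square legs, each 34×34 mm in cross-section, from z = 0 to the seat underside, each flush with a corner of the seat. Four stretchers, 34 mm wide and 22 mm tall, connect adjacent legs with their undersides at z = 261 mm, each running between the inner faces of the legs it joins and aligned with the legs' outer faces on the other axis.

B is an open storage box with external size 235×200×183 mm and wall thickness 16 mm (the base is also 16 mm thick). The base covers the whole footprint; the four walls stand on the base, with the y-facing walls full-width and the x-facing walls fitting between their inner faces.

The open box is on top of the stool.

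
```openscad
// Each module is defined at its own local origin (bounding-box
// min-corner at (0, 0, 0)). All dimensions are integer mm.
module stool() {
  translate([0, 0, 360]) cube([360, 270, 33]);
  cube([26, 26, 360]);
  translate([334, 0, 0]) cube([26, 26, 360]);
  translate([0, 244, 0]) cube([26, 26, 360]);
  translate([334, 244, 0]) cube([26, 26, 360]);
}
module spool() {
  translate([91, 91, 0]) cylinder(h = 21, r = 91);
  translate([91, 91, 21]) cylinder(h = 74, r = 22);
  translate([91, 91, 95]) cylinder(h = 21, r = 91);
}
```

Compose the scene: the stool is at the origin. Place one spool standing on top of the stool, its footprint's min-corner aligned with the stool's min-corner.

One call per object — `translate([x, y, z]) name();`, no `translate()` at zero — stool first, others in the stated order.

stool();
translate([0, 0, 393]) spool();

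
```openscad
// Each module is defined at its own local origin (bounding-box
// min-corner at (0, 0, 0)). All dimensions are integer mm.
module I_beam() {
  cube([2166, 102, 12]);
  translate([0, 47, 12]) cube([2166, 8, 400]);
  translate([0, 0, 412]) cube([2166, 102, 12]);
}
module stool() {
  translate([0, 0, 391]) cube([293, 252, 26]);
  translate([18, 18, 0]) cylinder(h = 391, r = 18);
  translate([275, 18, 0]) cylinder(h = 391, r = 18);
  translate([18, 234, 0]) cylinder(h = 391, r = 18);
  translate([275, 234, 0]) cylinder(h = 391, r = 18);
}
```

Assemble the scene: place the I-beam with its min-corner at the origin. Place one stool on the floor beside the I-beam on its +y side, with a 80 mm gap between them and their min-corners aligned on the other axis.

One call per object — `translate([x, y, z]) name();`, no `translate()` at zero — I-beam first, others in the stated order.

I_beam();
translate([0, 182, 0]) stool();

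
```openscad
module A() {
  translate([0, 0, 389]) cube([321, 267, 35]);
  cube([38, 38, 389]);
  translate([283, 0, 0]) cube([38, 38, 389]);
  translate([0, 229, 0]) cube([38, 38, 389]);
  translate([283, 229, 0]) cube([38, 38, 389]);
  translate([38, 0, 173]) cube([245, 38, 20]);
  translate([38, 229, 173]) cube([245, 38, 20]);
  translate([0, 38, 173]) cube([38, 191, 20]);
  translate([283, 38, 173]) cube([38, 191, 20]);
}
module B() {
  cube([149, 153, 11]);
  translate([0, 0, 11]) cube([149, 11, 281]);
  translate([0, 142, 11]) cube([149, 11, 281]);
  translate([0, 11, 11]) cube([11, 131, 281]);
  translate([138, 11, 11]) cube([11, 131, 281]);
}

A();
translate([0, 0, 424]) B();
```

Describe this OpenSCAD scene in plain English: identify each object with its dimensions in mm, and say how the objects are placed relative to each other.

A is a simple wooden stool: a rectangular seat 321 mm (x) by 267 mm (y), 35 mm thick, top face at z = 424 mm, on four square legs, each 38×38 mm in cross-section. The legs rest on z = 0, each flush with a corner of the seat. Four stretchers, 38 mm wide and 20 mm tall, connect adjacent legs with their undersides at z = 173 mm, each running between the inner faces of the legs it joins and aligned with the legs' outer faces on the other axis.

B is an open storage box with external size 149×153×292 mm and wall thickness 11 mm (the base is also 11 mm thick). The base covers the whole footprint; the four walls stand on the base, with the y-facing walls full-width and the x-facing walls fitting between their inner faces.

The open box is on top of the stool.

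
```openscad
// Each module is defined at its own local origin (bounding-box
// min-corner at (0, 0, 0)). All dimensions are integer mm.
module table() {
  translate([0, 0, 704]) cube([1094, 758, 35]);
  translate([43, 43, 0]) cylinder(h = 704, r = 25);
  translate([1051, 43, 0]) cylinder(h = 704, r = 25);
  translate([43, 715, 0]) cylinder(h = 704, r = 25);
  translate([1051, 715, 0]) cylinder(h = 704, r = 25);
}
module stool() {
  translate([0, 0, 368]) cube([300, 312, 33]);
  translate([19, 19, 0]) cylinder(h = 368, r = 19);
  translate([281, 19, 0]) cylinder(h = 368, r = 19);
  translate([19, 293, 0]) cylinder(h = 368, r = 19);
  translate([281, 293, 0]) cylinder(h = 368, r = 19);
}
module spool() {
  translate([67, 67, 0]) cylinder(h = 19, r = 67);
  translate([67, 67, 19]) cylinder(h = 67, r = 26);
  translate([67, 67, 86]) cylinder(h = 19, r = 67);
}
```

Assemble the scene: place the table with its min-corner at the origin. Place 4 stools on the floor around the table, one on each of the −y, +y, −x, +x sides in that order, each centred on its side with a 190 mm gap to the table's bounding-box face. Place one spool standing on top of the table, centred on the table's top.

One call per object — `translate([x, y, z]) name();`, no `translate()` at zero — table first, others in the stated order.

table();
translate([397, -502, 0]) stool();
translate([397, 948, 0]) stool();
translate([-490, 223, 0]) stool();
translate([1284, 223, 0]) stool();
translate([480, 312, 739]) spool();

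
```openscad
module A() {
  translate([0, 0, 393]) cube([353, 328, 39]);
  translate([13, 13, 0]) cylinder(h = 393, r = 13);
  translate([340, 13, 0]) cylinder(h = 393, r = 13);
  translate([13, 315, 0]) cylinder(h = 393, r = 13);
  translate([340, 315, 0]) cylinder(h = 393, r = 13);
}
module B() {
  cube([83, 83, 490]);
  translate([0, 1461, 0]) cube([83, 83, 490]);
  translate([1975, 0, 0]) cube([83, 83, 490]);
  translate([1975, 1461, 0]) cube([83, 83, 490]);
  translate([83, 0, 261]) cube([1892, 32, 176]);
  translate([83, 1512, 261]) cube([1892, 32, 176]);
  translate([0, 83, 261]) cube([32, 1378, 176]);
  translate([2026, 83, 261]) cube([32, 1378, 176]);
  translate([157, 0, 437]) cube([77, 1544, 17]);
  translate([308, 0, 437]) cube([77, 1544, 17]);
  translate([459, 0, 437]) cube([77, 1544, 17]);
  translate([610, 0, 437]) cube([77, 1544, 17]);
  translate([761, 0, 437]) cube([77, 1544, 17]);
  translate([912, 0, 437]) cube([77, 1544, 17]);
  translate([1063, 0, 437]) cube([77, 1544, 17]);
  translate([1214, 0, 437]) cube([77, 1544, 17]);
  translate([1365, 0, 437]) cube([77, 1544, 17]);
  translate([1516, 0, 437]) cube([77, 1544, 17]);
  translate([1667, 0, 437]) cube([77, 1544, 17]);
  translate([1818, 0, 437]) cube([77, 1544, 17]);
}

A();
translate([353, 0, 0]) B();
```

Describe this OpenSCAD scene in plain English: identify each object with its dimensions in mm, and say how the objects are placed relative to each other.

A is a four-legged stool. The seat is 353×328 mm, 39 mm thick, top at z = 432 mm. It stands on four round legs, each 26 mm in diameter, from z = 0 to the seat underside, each leg's axis is inset half a diameter from the nearest pair of seat edges (so the leg's bounding box is flush with the corner).

B is a bed frame 2058 mm long (x) by 1544 mm wide (y). Four 83×83 mm corner posts, 490 mm tall, at the corners of the footprint. Four rails of 32 mm thickness and 176 mm height run between adjacent posts with their undersides at z = 261 mm, their outer faces flush with the outside of the frame (the two x-running rails run between the posts' inner faces; the two y-running rails run between the posts' inner faces). 12 slats, each 77 mm wide (x) and 17 mm thick, lie across the top of the two x-running rails, running the full 1544 mm width of the frame in y; the slats are evenly spaced along x between the inner faces of the end posts with equal gaps (rounded down to the nearest mm) at the −x end and between each pair — any rounding remainder accumulates at the +x end.

The bed frame is against the stool's +x side, with their −y faces flush.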